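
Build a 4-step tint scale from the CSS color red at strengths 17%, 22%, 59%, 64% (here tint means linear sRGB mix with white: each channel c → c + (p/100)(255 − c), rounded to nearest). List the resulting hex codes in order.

#ff2b2b, #ff3838, #ff9696, #ffa3a3

CSS red is rgb(255, 0, 0).
17%: (255→255, 0 + 43.35 = 43.35→43, 0 + 43.35 = 43.35→43) → #ff2b2b
22%: (255→255, 0 + 56.1 = 56.1→56, 0 + 56.1 = 56.1→56) → #ff3838
59%: (255→255, 0 + 150.45 = 150.45→150, 0 + 150.45 = 150.45→150) → #ff9696
64%: (255→255, 0 + 163.2 = 163.2→163, 0 + 163.2 = 163.2→163) → #ffa3a3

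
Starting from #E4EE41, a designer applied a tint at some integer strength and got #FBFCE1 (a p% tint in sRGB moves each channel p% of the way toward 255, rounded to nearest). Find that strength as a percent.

#E4EE41 is rgb(228, 238, 65); #FBFCE1 is rgb(251, 252, 225).
On the B channel (widest range): 225 ≈ 65 + (p/100)(255 − 65), so p ≈ 100×(225 − 65)/(255 − 65) = 16000/190 = 84.21.
p = 84 reproduces all three channels after rounding.

84%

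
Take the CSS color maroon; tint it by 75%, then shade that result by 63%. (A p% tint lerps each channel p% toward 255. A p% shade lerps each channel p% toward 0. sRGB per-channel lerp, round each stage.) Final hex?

#534747

CSS maroon is rgb(128, 0, 0).
Lerp each channel 75% toward 255:
  R: 128 + 0.75×(255−128) = 128 + 95.25 = 223.25 → 223
  G: 0 + 191.25 = 191.25 → 191
  B: 0 + 191.25 = 191.25 → 191
After the tint: rgb(223, 191, 191) = #dfbfbf.
Lerp each channel 63% toward 0:
  R: 223 + 0.63×(0−223) = 223 − 140.49 = 82.51 → 83
  G: 191 − 120.33 = 70.67 → 71
  B: 191 + 0.63×(0−191) = 191 − 120.33 = 70.67 → 71
rgb(83, 71, 71) = #534747.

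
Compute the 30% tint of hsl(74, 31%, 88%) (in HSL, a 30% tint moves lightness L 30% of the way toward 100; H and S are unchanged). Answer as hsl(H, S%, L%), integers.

hsl(74, 31%, 92%)

L moves 30% from 88 toward 100: 88 + 3.6 = 91.6 → 92.
H and S are unchanged.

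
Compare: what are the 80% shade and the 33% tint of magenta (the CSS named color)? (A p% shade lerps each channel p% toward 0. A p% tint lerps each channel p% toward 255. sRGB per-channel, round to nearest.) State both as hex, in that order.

#330033, #FF54FF

CSS magenta is rgb(255, 0, 255).
80% shade:
  R: 255 + 0.8×(0−255) = 255 − 204 = 51 → 51
  G: 0 + 0.8×(0−0) = 0 + 0 = 0 → 0
  B: 255 − 204 = 51 → 51
  → #330033
33% tint:
  R: 255 + 0 = 255 → 255
  G: 0 + 0.33×(255−0) = 0 + 84.15 = 84.15 → 84
  B: 255 + 0 = 255 → 255
  → #FF54FF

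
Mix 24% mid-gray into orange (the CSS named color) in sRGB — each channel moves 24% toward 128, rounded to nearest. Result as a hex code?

#E19C1F

CSS orange is rgb(255, 165, 0).
Per channel, c → c + 0.24(128 − c):
  R: 255 − 30.48 = 224.52 → 225
  G: 165 − 8.88 = 156.12 → 156
  B: 0 + 0.24×(128−0) = 0 + 30.72 = 30.72 → 31
rgb(225, 156, 31) = #E19C1F.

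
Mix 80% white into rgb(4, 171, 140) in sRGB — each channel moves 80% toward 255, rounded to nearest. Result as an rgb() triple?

An 80% tint moves each channel 80% toward 255:
  R: 4 + 0.8×(255−4) = 4 + 200.8 = 204.8 → 205
  G: 171 + 0.8×(255−171) = 171 + 67.2 = 238.2 → 238
  B: 140 + 92 = 232 → 232

rgb(205, 238, 232)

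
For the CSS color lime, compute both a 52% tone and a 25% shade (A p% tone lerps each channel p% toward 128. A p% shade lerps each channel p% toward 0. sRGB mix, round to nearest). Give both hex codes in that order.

CSS lime is rgb(0, 255, 0).
52% tone:
  R: 0 + 0.52×(128−0) = 0 + 66.56 = 66.56 → 67
  G: 255 − 66.04 = 188.96 → 189
  B: 0 + 66.56 = 66.56 → 67
  → #43BD43
25% shade:
  R: 0 + 0 = 0 → 0
  G: 255 − 63.75 = 191.25 → 191
  B: 0 + 0 = 0 → 0
  → #00BF00

#43BD43, #00BF00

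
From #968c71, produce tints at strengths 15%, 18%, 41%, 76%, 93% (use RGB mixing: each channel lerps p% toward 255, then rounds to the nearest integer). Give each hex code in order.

#968c71 is rgb(150, 140, 113).
15%: (150 + 15.75 = 165.75→166, 140 + 17.25 = 157.25→157, 113 + 21.3 = 134.3→134) → #a69d86
18%: (150 + 18.9 = 168.9→169, 140 + 20.7 = 160.7→161, 113 + 25.56 = 138.56→139) → #a9a18b
41%: (150 + 43.05 = 193.05→193, 140 + 47.15 = 187.15→187, 113 + 58.22 = 171.22→171) → #c1bbab
76%: (150 + 79.8 = 229.8→230, 140 + 87.4 = 227.4→227, 113 + 107.92 = 220.92→221) → #e6e3dd
93%: (150 + 97.65 = 247.65→248, 140 + 106.95 = 246.95→247, 113 + 132.06 = 245.06→245) → #f8f7f5

#a69d86, #a9a18b, #c1bbab, #e6e3dd, #f8f7f5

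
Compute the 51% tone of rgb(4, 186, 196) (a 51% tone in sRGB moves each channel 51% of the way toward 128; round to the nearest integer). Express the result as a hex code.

A 51% tone moves each channel 51% toward 128:
  R: 4 + 0.51×(128−4) = 4 + 63.24 = 67.24 → 67
  G: 186 + 0.51×(128−186) = 186 − 29.58 = 156.42 → 156
  B: 196 − 34.68 = 161.32 → 161
rgb(67, 156, 161) = #439ca1.

#439ca1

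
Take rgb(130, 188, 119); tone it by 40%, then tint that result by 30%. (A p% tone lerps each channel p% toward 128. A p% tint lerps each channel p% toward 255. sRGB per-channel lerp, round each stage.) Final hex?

#a7bfa3

Per channel, c → c + 0.4(128 − c):
  R: 130 − 0.8 = 129.2 → 129
  G: 188 + 0.4×(128−188) = 188 − 24 = 164 → 164
  B: 119 + 3.6 = 122.6 → 123
After the tone: rgb(129, 164, 123) = #81a47b.
Per channel, c → c + 0.3(255 − c):
  R: 129 + 0.3×(255−129) = 129 + 37.8 = 166.8 → 167
  G: 164 + 0.3×(255−164) = 164 + 27.3 = 191.3 → 191
  B: 123 + 39.6 = 162.6 → 163
rgb(167, 191, 163) = #a7bfa3.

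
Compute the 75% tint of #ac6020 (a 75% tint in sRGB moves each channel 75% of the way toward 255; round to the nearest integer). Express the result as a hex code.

#ac6020 is rgb(172, 96, 32).
Per channel, c → c + 0.75(255 − c):
  R: 172 + 62.25 = 234.25 → 234
  G: 96 + 119.25 = 215.25 → 215
  B: 32 + 0.75×(255−32) = 32 + 167.25 = 199.25 → 199
rgb(234, 215, 199) = #ead7c7.

#ead7c7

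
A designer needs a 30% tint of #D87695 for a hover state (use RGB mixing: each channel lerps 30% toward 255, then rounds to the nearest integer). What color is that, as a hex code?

#D87695 is rgb(216, 118, 149).
Per channel, c → c + 0.3(255 − c):
  R: 216 + 11.7 = 227.7 → 228
  G: 118 + 0.3×(255−118) = 118 + 41.1 = 159.1 → 159
  B: 149 + 31.8 = 180.8 → 181
rgb(228, 159, 181) = #E49FB5.

#E49FB5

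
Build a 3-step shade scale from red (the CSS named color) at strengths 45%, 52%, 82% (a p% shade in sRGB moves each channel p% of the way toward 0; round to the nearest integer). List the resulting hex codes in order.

CSS red is rgb(255, 0, 0).
45%: (255 − 114.75 = 140.25→140, 0→0, 0→0) → #8C0000
52%: (255 − 132.6 = 122.4→122, 0→0, 0→0) → #7A0000
82%: (255 − 209.1 = 45.9→46, 0→0, 0→0) → #2E0000

#8C0000, #7A0000, #2E0000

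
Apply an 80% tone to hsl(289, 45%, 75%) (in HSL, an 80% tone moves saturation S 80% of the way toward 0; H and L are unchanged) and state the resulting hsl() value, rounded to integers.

hsl(289, 9%, 75%)

S moves 80% from 45 toward 0: 45 − 36 = 9 → 9.
H and L are unchanged.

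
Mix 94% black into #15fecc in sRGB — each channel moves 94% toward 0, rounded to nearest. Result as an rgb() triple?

rgb(1, 15, 12)

#15fecc is rgb(21, 254, 204).
Per channel, c → c + 0.94(0 − c):
  R: 21 − 19.74 = 1.26 → 1
  G: 254 + 0.94×(0−254) = 254 − 238.76 = 15.24 → 15
  B: 204 + 0.94×(0−204) = 204 − 191.76 = 12.24 → 12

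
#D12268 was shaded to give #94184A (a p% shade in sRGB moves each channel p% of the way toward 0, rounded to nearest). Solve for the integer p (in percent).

#D12268 is rgb(209, 34, 104); #94184A is rgb(148, 24, 74).
On the R channel (widest range): 148 ≈ 209 + (p/100)(0 − 209), so p ≈ 100×(148 − 209)/(0 − 209) = -6100/-209 = 29.19.
p = 29 reproduces all three channels after rounding.

29%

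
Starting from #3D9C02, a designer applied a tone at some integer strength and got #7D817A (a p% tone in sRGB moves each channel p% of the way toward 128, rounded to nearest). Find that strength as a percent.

95%

#3D9C02 is rgb(61, 156, 2); #7D817A is rgb(125, 129, 122).
On the B channel (widest range): 122 ≈ 2 + (p/100)(128 − 2), so p ≈ 100×(122 − 2)/(128 − 2) = 12000/126 = 95.24.
p = 95 reproduces all three channels after rounding.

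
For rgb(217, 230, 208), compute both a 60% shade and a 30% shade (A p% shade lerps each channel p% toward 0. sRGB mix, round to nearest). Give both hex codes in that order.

#575C53, #98A192

60% shade:
  R: 217 + 0.6×(0−217) = 217 − 130.2 = 86.8 → 87
  G: 230 + 0.6×(0−230) = 230 − 138 = 92 → 92
  B: 208 + 0.6×(0−208) = 208 − 124.8 = 83.2 → 83
  → #575C53
30% shade:
  R: 217 + 0.3×(0−217) = 217 − 65.1 = 151.9 → 152
  G: 230 + 0.3×(0−230) = 230 − 69 = 161 → 161
  B: 208 − 62.4 = 145.6 → 146
  → #98A192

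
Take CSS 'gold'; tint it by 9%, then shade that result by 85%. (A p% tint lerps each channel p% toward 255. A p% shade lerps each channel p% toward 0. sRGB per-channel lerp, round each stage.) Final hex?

CSS gold is rgb(255, 215, 0).
Lerp each channel 9% toward 255:
  R: 255 + 0.09×(255−255) = 255 + 0 = 255 → 255
  G: 215 + 3.6 = 218.6 → 219
  B: 0 + 22.95 = 22.95 → 23
After the tint: rgb(255, 219, 23) = #FFDB17.
Per channel, c → c + 0.85(0 − c):
  R: 255 + 0.85×(0−255) = 255 − 216.75 = 38.25 → 38
  G: 219 + 0.85×(0−219) = 219 − 186.15 = 32.85 → 33
  B: 23 + 0.85×(0−23) = 23 − 19.55 = 3.45 → 3
rgb(38, 33, 3) = #262103.

#262103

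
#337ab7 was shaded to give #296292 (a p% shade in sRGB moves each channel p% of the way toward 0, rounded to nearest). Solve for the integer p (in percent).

#337ab7 is rgb(51, 122, 183); #296292 is rgb(41, 98, 146).
On the B channel (widest range): 146 ≈ 183 + (p/100)(0 − 183), so p ≈ 100×(146 − 183)/(0 − 183) = -3700/-183 = 20.22.
p = 20 reproduces all three channels after rounding.

20%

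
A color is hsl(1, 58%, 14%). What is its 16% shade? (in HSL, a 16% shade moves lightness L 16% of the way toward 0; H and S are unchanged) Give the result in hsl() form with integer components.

hsl(1, 58%, 12%)

L moves 16% from 14 toward 0: 14 − 2.24 = 11.76 → 12.
H and S are unchanged.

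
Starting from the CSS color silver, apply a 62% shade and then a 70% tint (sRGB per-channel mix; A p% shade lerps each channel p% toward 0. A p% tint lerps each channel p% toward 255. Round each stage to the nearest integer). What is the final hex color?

#C8C8C8

CSS silver is rgb(192, 192, 192).
Lerp each channel 62% toward 0:
  R: 192 − 119.04 = 72.96 → 73
  G: 192 + 0.62×(0−192) = 192 − 119.04 = 72.96 → 73
  B: 192 − 119.04 = 72.96 → 73
After the shade: rgb(73, 73, 73) = #494949.
Per channel, c → c + 0.7(255 − c):
  R: 73 + 0.7×(255−73) = 73 + 127.4 = 200.4 → 200
  G: 73 + 127.4 = 200.4 → 200
  B: 73 + 127.4 = 200.4 → 200
rgb(200, 200, 200) = #C8C8C8.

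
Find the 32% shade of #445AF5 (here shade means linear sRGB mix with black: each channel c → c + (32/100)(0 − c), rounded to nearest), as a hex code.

#2E3DA7

#445AF5 is rgb(68, 90, 245).
Per channel, c → c + 0.32(0 − c):
  R: 68 + 0.32×(0−68) = 68 − 21.76 = 46.24 → 46
  G: 90 + 0.32×(0−90) = 90 − 28.8 = 61.2 → 61
  B: 245 + 0.32×(0−245) = 245 − 78.4 = 166.6 → 167
rgb(46, 61, 167) = #2E3DA7.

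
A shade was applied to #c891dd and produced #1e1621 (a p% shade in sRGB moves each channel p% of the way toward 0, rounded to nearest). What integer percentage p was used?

#c891dd is rgb(200, 145, 221); #1e1621 is rgb(30, 22, 33).
On the B channel (widest range): 33 ≈ 221 + (p/100)(0 − 221), so p ≈ 100×(33 − 221)/(0 − 221) = -18800/-221 = 85.07.
p = 85 reproduces all three channels after rounding.

85%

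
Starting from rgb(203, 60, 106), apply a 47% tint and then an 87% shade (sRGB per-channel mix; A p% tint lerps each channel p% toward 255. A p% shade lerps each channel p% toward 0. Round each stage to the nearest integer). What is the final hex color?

Lerp each channel 47% toward 255:
  R: 203 + 0.47×(255−203) = 203 + 24.44 = 227.44 → 227
  G: 60 + 0.47×(255−60) = 60 + 91.65 = 151.65 → 152
  B: 106 + 70.03 = 176.03 → 176
After the tint: rgb(227, 152, 176) = #E398B0.
Lerp each channel 87% toward 0:
  R: 227 + 0.87×(0−227) = 227 − 197.49 = 29.51 → 30
  G: 152 − 132.24 = 19.76 → 20
  B: 176 + 0.87×(0−176) = 176 − 153.12 = 22.88 → 23
rgb(30, 20, 23) = #1E1417.

#1E1417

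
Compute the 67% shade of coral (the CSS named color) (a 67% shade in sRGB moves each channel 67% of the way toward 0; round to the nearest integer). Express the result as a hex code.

CSS coral is rgb(255, 127, 80).
Lerp each channel 67% toward 0:
  R: 255 + 0.67×(0−255) = 255 − 170.85 = 84.15 → 84
  G: 127 + 0.67×(0−127) = 127 − 85.09 = 41.91 → 42
  B: 80 − 53.6 = 26.4 → 26
rgb(84, 42, 26) = #542a1a.

#542a1a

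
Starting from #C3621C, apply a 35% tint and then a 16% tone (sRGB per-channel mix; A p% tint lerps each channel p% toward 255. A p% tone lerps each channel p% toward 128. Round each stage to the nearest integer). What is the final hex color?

#C3621C is rgb(195, 98, 28).
Per channel, c → c + 0.35(255 − c):
  R: 195 + 0.35×(255−195) = 195 + 21 = 216 → 216
  G: 98 + 54.95 = 152.95 → 153
  B: 28 + 0.35×(255−28) = 28 + 79.45 = 107.45 → 107
After the tint: rgb(216, 153, 107) = #D8996B.
A 16% tone moves each channel 16% toward 128:
  R: 216 − 14.08 = 201.92 → 202
  G: 153 − 4 = 149 → 149
  B: 107 + 0.16×(128−107) = 107 + 3.36 = 110.36 → 110
rgb(202, 149, 110) = #CA956E.

#CA956E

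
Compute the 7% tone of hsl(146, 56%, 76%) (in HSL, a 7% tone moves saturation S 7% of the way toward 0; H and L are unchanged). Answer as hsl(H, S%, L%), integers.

hsl(146, 52%, 76%)

S moves 7% from 56 toward 0: 56 − 3.92 = 52.08 → 52.
H and L are unchanged.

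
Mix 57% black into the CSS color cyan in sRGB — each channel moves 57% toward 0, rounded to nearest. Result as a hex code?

CSS cyan is rgb(0, 255, 255).
Per channel, c → c + 0.57(0 − c):
  R: 0 + 0.57×(0−0) = 0 + 0 = 0 → 0
  G: 255 + 0.57×(0−255) = 255 − 145.35 = 109.65 → 110
  B: 255 + 0.57×(0−255) = 255 − 145.35 = 109.65 → 110
rgb(0, 110, 110) = #006E6E.

#006E6E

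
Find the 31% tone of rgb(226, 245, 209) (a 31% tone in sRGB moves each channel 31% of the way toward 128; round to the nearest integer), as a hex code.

Lerp each channel 31% toward 128:
  R: 226 − 30.38 = 195.62 → 196
  G: 245 + 0.31×(128−245) = 245 − 36.27 = 208.73 → 209
  B: 209 + 0.31×(128−209) = 209 − 25.11 = 183.89 → 184
rgb(196, 209, 184) = #C4D1B8.

#C4D1B8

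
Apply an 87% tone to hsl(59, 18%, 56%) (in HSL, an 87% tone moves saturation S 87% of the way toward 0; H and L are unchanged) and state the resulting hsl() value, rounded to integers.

hsl(59, 2%, 56%)

S moves 87% from 18 toward 0: 18 − 15.66 = 2.34 → 2.
H and L are unchanged.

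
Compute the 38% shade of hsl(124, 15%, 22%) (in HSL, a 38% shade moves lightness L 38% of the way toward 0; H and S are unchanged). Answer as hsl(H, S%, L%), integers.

hsl(124, 15%, 14%)

L moves 38% from 22 toward 0: 22 − 8.36 = 13.64 → 14.
H and S are unchanged.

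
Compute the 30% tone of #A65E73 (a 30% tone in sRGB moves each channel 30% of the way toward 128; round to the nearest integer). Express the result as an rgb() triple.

#A65E73 is rgb(166, 94, 115).
Lerp each channel 30% toward 128:
  R: 166 + 0.3×(128−166) = 166 − 11.4 = 154.6 → 155
  G: 94 + 0.3×(128−94) = 94 + 10.2 = 104.2 → 104
  B: 115 + 0.3×(128−115) = 115 + 3.9 = 118.9 → 119

rgb(155, 104, 119)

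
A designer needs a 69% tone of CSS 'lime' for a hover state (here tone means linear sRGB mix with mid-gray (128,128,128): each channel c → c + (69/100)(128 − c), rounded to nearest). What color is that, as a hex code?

CSS lime is rgb(0, 255, 0).
A 69% tone moves each channel 69% toward 128:
  R: 0 + 0.69×(128−0) = 0 + 88.32 = 88.32 → 88
  G: 255 + 0.69×(128−255) = 255 − 87.63 = 167.37 → 167
  B: 0 + 0.69×(128−0) = 0 + 88.32 = 88.32 → 88
rgb(88, 167, 88) = #58A758.

#58A758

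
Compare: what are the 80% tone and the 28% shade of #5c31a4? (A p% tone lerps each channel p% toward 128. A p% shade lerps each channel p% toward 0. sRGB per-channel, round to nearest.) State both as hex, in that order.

#5c31a4 is rgb(92, 49, 164).
80% tone:
  R: 92 + 0.8×(128−92) = 92 + 28.8 = 120.8 → 121
  G: 49 + 0.8×(128−49) = 49 + 63.2 = 112.2 → 112
  B: 164 − 28.8 = 135.2 → 135
  → #797087
28% shade:
  R: 92 + 0.28×(0−92) = 92 − 25.76 = 66.24 → 66
  G: 49 + 0.28×(0−49) = 49 − 13.72 = 35.28 → 35
  B: 164 − 45.92 = 118.08 → 118
  → #422376

#797087, #422376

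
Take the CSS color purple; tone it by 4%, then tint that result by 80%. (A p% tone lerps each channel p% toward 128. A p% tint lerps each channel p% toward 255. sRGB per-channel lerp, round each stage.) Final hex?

#E6CDE6

CSS purple is rgb(128, 0, 128).
A 4% tone moves each channel 4% toward 128:
  R: 128 + 0.04×(128−128) = 128 + 0 = 128 → 128
  G: 0 + 0.04×(128−0) = 0 + 5.12 = 5.12 → 5
  B: 128 + 0.04×(128−128) = 128 + 0 = 128 → 128
After the tone: rgb(128, 5, 128) = #800580.
Per channel, c → c + 0.8(255 − c):
  R: 128 + 0.8×(255−128) = 128 + 101.6 = 229.6 → 230
  G: 5 + 200 = 205 → 205
  B: 128 + 101.6 = 229.6 → 230
rgb(230, 205, 230) = #E6CDE6.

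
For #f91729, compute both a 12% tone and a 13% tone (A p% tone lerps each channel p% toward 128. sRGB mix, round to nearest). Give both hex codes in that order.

#ea2433, #e92534

#f91729 is rgb(249, 23, 41).
12% tone:
  R: 249 + 0.12×(128−249) = 249 − 14.52 = 234.48 → 234
  G: 23 + 0.12×(128−23) = 23 + 12.6 = 35.6 → 36
  B: 41 + 10.44 = 51.44 → 51
  → #ea2433
13% tone:
  R: 249 + 0.13×(128−249) = 249 − 15.73 = 233.27 → 233
  G: 23 + 13.65 = 36.65 → 37
  B: 41 + 0.13×(128−41) = 41 + 11.31 = 52.31 → 52
  → #e92534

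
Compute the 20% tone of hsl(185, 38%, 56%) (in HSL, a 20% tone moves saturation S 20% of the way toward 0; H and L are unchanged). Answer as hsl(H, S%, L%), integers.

S moves 20% from 38 toward 0: 38 − 7.6 = 30.4 → 30.
H and L are unchanged.

hsl(185, 30%, 56%)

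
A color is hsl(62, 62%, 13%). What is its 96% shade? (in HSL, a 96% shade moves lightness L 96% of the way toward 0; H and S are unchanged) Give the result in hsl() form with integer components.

hsl(62, 62%, 1%)

L moves 96% from 13 toward 0: 13 − 12.48 = 0.52 → 1.
H and S are unchanged.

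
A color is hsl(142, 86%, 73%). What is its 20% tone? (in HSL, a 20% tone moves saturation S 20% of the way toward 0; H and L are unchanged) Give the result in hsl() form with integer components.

S moves 20% from 86 toward 0: 86 − 17.2 = 68.8 → 69.
H and L are unchanged.

hsl(142, 69%, 73%)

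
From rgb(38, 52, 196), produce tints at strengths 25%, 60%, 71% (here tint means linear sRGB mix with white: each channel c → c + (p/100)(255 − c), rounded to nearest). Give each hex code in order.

25%: (38 + 54.25 = 92.25→92, 52 + 50.75 = 102.75→103, 196 + 14.75 = 210.75→211) → #5c67d3
60%: (38 + 130.2 = 168.2→168, 52 + 121.8 = 173.8→174, 196 + 35.4 = 231.4→231) → #a8aee7
71%: (38 + 154.07 = 192.07→192, 52 + 144.13 = 196.13→196, 196 + 41.89 = 237.89→238) → #c0c4ee

#5c67d3, #a8aee7, #c0c4ee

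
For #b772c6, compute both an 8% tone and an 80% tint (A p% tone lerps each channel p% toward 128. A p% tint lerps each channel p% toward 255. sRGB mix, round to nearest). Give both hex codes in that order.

#b772c6 is rgb(183, 114, 198).
8% tone:
  R: 183 − 4.4 = 178.6 → 179
  G: 114 + 0.08×(128−114) = 114 + 1.12 = 115.12 → 115
  B: 198 + 0.08×(128−198) = 198 − 5.6 = 192.4 → 192
  → #b373c0
80% tint:
  R: 183 + 57.6 = 240.6 → 241
  G: 114 + 0.8×(255−114) = 114 + 112.8 = 226.8 → 227
  B: 198 + 0.8×(255−198) = 198 + 45.6 = 243.6 → 244
  → #f1e3f4

#b373c0, #f1e3f4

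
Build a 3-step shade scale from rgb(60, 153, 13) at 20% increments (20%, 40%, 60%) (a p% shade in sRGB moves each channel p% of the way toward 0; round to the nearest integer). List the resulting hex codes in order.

#307a0a, #245c08, #183d05

20%: (60 − 12 = 48→48, 153 − 30.6 = 122.4→122, 13 − 2.6 = 10.4→10) → #307a0a
40%: (60 − 24 = 36→36, 153 − 61.2 = 91.8→92, 13 − 5.2 = 7.8→8) → #245c08
60%: (60 − 36 = 24→24, 153 − 91.8 = 61.2→61, 13 − 7.8 = 5.2→5) → #183d05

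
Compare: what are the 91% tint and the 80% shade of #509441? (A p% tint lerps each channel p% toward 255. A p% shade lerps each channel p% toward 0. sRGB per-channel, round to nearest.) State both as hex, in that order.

#509441 is rgb(80, 148, 65).
91% tint:
  R: 80 + 159.25 = 239.25 → 239
  G: 148 + 97.37 = 245.37 → 245
  B: 65 + 0.91×(255−65) = 65 + 172.9 = 237.9 → 238
  → #EFF5EE
80% shade:
  R: 80 − 64 = 16 → 16
  G: 148 + 0.8×(0−148) = 148 − 118.4 = 29.6 → 30
  B: 65 − 52 = 13 → 13
  → #101E0D

#EFF5EE, #101E0D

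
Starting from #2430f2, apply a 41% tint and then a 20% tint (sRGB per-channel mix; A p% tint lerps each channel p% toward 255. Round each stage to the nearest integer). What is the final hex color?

#989df9

#2430f2 is rgb(36, 48, 242).
Lerp each channel 41% toward 255:
  R: 36 + 0.41×(255−36) = 36 + 89.79 = 125.79 → 126
  G: 48 + 84.87 = 132.87 → 133
  B: 242 + 0.41×(255−242) = 242 + 5.33 = 247.33 → 247
After the tint: rgb(126, 133, 247) = #7e85f7.
Per channel, c → c + 0.2(255 − c):
  R: 126 + 0.2×(255−126) = 126 + 25.8 = 151.8 → 152
  G: 133 + 0.2×(255−133) = 133 + 24.4 = 157.4 → 157
  B: 247 + 0.2×(255−247) = 247 + 1.6 = 248.6 → 249
rgb(152, 157, 249) = #989df9.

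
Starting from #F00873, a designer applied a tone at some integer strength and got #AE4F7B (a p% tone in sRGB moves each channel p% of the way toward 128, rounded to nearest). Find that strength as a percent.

#F00873 is rgb(240, 8, 115); #AE4F7B is rgb(174, 79, 123).
On the G channel (widest range): 79 ≈ 8 + (p/100)(128 − 8), so p ≈ 100×(79 − 8)/(128 − 8) = 7100/120 = 59.17.
p = 59 reproduces all three channels after rounding.

59%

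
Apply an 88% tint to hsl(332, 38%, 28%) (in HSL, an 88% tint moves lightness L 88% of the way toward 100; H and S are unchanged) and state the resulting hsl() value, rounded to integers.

hsl(332, 38%, 91%)

L moves 88% from 28 toward 100: 28 + 63.36 = 91.36 → 91.
H and S are unchanged.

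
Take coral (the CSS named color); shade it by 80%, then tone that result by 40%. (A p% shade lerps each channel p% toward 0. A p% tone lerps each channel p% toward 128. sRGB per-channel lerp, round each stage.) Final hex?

CSS coral is rgb(255, 127, 80).
An 80% shade moves each channel 80% toward 0:
  R: 255 − 204 = 51 → 51
  G: 127 − 101.6 = 25.4 → 25
  B: 80 + 0.8×(0−80) = 80 − 64 = 16 → 16
After the shade: rgb(51, 25, 16) = #331910.
Per channel, c → c + 0.4(128 − c):
  R: 51 + 30.8 = 81.8 → 82
  G: 25 + 41.2 = 66.2 → 66
  B: 16 + 0.4×(128−16) = 16 + 44.8 = 60.8 → 61
rgb(82, 66, 61) = #52423d.

#52423d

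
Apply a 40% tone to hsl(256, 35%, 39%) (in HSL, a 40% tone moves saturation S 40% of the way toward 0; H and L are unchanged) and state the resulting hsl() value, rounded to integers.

hsl(256, 21%, 39%)

S moves 40% from 35 toward 0: 35 − 14 = 21 → 21.
H and L are unchanged.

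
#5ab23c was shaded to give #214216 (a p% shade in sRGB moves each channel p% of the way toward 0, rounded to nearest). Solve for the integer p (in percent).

63%

#5ab23c is rgb(90, 178, 60); #214216 is rgb(33, 66, 22).
On the G channel (widest range): 66 ≈ 178 + (p/100)(0 − 178), so p ≈ 100×(66 − 178)/(0 − 178) = -11200/-178 = 62.92.
p = 63 reproduces all three channels after rounding.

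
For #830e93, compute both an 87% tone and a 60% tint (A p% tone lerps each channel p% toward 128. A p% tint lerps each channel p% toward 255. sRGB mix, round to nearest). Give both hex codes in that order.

#807182, #cd9fd4

#830e93 is rgb(131, 14, 147).
87% tone:
  R: 131 − 2.61 = 128.39 → 128
  G: 14 + 99.18 = 113.18 → 113
  B: 147 + 0.87×(128−147) = 147 − 16.53 = 130.47 → 130
  → #807182
60% tint:
  R: 131 + 74.4 = 205.4 → 205
  G: 14 + 144.6 = 158.6 → 159
  B: 147 + 0.6×(255−147) = 147 + 64.8 = 211.8 → 212
  → #cd9fd4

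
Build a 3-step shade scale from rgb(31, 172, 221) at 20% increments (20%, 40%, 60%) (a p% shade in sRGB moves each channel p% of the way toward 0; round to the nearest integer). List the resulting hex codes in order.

#198ab1, #136785, #0c4558

20%: (31 − 6.2 = 24.8→25, 172 − 34.4 = 137.6→138, 221 − 44.2 = 176.8→177) → #198ab1
40%: (31 − 12.4 = 18.6→19, 172 − 68.8 = 103.2→103, 221 − 88.4 = 132.6→133) → #136785
60%: (31 − 18.6 = 12.4→12, 172 − 103.2 = 68.8→69, 221 − 132.6 = 88.4→88) → #0c4558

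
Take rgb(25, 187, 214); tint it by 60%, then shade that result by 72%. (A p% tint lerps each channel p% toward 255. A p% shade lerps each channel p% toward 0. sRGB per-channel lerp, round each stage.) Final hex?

#2e4043

Lerp each channel 60% toward 255:
  R: 25 + 0.6×(255−25) = 25 + 138 = 163 → 163
  G: 187 + 0.6×(255−187) = 187 + 40.8 = 227.8 → 228
  B: 214 + 0.6×(255−214) = 214 + 24.6 = 238.6 → 239
After the tint: rgb(163, 228, 239) = #a3e4ef.
Per channel, c → c + 0.72(0 − c):
  R: 163 + 0.72×(0−163) = 163 − 117.36 = 45.64 → 46
  G: 228 + 0.72×(0−228) = 228 − 164.16 = 63.84 → 64
  B: 239 − 172.08 = 66.92 → 67
rgb(46, 64, 67) = #2e4043.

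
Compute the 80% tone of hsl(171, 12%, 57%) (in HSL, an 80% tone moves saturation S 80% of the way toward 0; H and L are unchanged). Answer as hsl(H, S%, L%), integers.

S moves 80% from 12 toward 0: 12 − 9.6 = 2.4 → 2.
H and L are unchanged.

hsl(171, 2%, 57%)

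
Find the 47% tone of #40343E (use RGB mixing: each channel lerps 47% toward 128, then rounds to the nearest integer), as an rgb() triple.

#40343E is rgb(64, 52, 62).
A 47% tone moves each channel 47% toward 128:
  R: 64 + 0.47×(128−64) = 64 + 30.08 = 94.08 → 94
  G: 52 + 35.72 = 87.72 → 88
  B: 62 + 0.47×(128−62) = 62 + 31.02 = 93.02 → 93

rgb(94, 88, 93)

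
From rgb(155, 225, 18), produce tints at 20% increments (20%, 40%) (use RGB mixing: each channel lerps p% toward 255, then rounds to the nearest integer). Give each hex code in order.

#afe741, #c3ed71

20%: (155 + 20 = 175→175, 225 + 6 = 231→231, 18 + 47.4 = 65.4→65) → #afe741
40%: (155 + 40 = 195→195, 225 + 12 = 237→237, 18 + 94.8 = 112.8→113) → #c3ed71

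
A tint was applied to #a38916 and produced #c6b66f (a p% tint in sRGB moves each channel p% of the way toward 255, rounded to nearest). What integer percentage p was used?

#a38916 is rgb(163, 137, 22); #c6b66f is rgb(198, 182, 111).
On the B channel (widest range): 111 ≈ 22 + (p/100)(255 − 22), so p ≈ 100×(111 − 22)/(255 − 22) = 8900/233 = 38.20.
p = 38 reproduces all three channels after rounding.

38%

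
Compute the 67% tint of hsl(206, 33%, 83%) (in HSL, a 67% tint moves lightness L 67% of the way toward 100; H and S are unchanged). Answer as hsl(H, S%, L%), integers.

hsl(206, 33%, 94%)

L moves 67% from 83 toward 100: 83 + 11.39 = 94.39 → 94.
H and S are unchanged.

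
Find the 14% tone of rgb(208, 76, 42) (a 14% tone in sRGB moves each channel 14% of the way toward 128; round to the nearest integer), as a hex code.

A 14% tone moves each channel 14% toward 128:
  R: 208 − 11.2 = 196.8 → 197
  G: 76 + 0.14×(128−76) = 76 + 7.28 = 83.28 → 83
  B: 42 + 0.14×(128−42) = 42 + 12.04 = 54.04 → 54
rgb(197, 83, 54) = #C55336.

#C55336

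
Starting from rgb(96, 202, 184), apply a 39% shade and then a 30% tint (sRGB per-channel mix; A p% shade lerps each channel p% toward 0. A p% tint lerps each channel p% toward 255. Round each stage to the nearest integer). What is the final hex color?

Lerp each channel 39% toward 0:
  R: 96 − 37.44 = 58.56 → 59
  G: 202 − 78.78 = 123.22 → 123
  B: 184 + 0.39×(0−184) = 184 − 71.76 = 112.24 → 112
After the shade: rgb(59, 123, 112) = #3B7B70.
A 30% tint moves each channel 30% toward 255:
  R: 59 + 0.3×(255−59) = 59 + 58.8 = 117.8 → 118
  G: 123 + 0.3×(255−123) = 123 + 39.6 = 162.6 → 163
  B: 112 + 0.3×(255−112) = 112 + 42.9 = 154.9 → 155
rgb(118, 163, 155) = #76A39B.

#76A39B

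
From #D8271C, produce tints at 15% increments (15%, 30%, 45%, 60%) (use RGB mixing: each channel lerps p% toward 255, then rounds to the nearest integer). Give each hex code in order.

#DE473E, #E46860, #EA8882, #EFA9A4

#D8271C is rgb(216, 39, 28).
15%: (216 + 5.85 = 221.85→222, 39 + 32.4 = 71.4→71, 28 + 34.05 = 62.05→62) → #DE473E
30%: (216 + 11.7 = 227.7→228, 39 + 64.8 = 103.8→104, 28 + 68.1 = 96.1→96) → #E46860
45%: (216 + 17.55 = 233.55→234, 39 + 97.2 = 136.2→136, 28 + 102.15 = 130.15→130) → #EA8882
60%: (216 + 23.4 = 239.4→239, 39 + 129.6 = 168.6→169, 28 + 136.2 = 164.2→164) → #EFA9A4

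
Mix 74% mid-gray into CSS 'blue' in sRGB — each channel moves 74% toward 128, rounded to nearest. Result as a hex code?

CSS blue is rgb(0, 0, 255).
Lerp each channel 74% toward 128:
  R: 0 + 0.74×(128−0) = 0 + 94.72 = 94.72 → 95
  G: 0 + 94.72 = 94.72 → 95
  B: 255 − 93.98 = 161.02 → 161
rgb(95, 95, 161) = #5F5FA1.

#5F5FA1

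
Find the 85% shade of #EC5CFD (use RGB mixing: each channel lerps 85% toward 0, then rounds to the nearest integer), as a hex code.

#230E26

#EC5CFD is rgb(236, 92, 253).
Per channel, c → c + 0.85(0 − c):
  R: 236 − 200.6 = 35.4 → 35
  G: 92 − 78.2 = 13.8 → 14
  B: 253 − 215.05 = 37.95 → 38
rgb(35, 14, 38) = #230E26.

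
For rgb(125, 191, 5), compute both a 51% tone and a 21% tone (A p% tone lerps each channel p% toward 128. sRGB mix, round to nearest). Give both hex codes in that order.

51% tone:
  R: 125 + 0.51×(128−125) = 125 + 1.53 = 126.53 → 127
  G: 191 + 0.51×(128−191) = 191 − 32.13 = 158.87 → 159
  B: 5 + 62.73 = 67.73 → 68
  → #7F9F44
21% tone:
  R: 125 + 0.21×(128−125) = 125 + 0.63 = 125.63 → 126
  G: 191 − 13.23 = 177.77 → 178
  B: 5 + 0.21×(128−5) = 5 + 25.83 = 30.83 → 31
  → #7EB21F

#7F9F44, #7EB21F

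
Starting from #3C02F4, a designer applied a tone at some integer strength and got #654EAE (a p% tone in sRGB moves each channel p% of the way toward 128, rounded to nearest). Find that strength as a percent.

60%

#3C02F4 is rgb(60, 2, 244); #654EAE is rgb(101, 78, 174).
On the G channel (widest range): 78 ≈ 2 + (p/100)(128 − 2), so p ≈ 100×(78 − 2)/(128 − 2) = 7600/126 = 60.32.
p = 60 reproduces all three channels after rounding.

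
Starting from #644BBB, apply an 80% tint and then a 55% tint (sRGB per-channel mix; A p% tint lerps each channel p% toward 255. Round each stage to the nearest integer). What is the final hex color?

#F1EFF9

#644BBB is rgb(100, 75, 187).
Per channel, c → c + 0.8(255 − c):
  R: 100 + 0.8×(255−100) = 100 + 124 = 224 → 224
  G: 75 + 0.8×(255−75) = 75 + 144 = 219 → 219
  B: 187 + 0.8×(255−187) = 187 + 54.4 = 241.4 → 241
After the tint: rgb(224, 219, 241) = #E0DBF1.
Lerp each channel 55% toward 255:
  R: 224 + 0.55×(255−224) = 224 + 17.05 = 241.05 → 241
  G: 219 + 0.55×(255−219) = 219 + 19.8 = 238.8 → 239
  B: 241 + 0.55×(255−241) = 241 + 7.7 = 248.7 → 249
rgb(241, 239, 249) = #F1EFF9.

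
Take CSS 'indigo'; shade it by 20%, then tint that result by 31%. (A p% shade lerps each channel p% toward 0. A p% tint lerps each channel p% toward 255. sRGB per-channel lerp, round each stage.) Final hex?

CSS indigo is rgb(75, 0, 130).
Per channel, c → c + 0.2(0 − c):
  R: 75 + 0.2×(0−75) = 75 − 15 = 60 → 60
  G: 0 + 0.2×(0−0) = 0 + 0 = 0 → 0
  B: 130 + 0.2×(0−130) = 130 − 26 = 104 → 104
After the shade: rgb(60, 0, 104) = #3C0068.
Lerp each channel 31% toward 255:
  R: 60 + 60.45 = 120.45 → 120
  G: 0 + 79.05 = 79.05 → 79
  B: 104 + 46.81 = 150.81 → 151
rgb(120, 79, 151) = #784F97.

#784F97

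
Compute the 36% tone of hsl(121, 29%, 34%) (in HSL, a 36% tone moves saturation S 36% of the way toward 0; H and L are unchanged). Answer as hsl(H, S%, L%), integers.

S moves 36% from 29 toward 0: 29 − 10.44 = 18.56 → 19.
H and L are unchanged.

hsl(121, 19%, 34%)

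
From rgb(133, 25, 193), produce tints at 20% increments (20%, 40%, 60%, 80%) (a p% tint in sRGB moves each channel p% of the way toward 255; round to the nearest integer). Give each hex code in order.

20%: (133 + 24.4 = 157.4→157, 25 + 46 = 71→71, 193 + 12.4 = 205.4→205) → #9d47cd
40%: (133 + 48.8 = 181.8→182, 25 + 92 = 117→117, 193 + 24.8 = 217.8→218) → #b675da
60%: (133 + 73.2 = 206.2→206, 25 + 138 = 163→163, 193 + 37.2 = 230.2→230) → #cea3e6
80%: (133 + 97.6 = 230.6→231, 25 + 184 = 209→209, 193 + 49.6 = 242.6→243) → #e7d1f3

#9d47cd, #b675da, #cea3e6, #e7d1f3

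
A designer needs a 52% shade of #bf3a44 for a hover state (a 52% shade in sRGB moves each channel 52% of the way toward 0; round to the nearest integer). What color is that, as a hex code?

#5c1c21

#bf3a44 is rgb(191, 58, 68).
Lerp each channel 52% toward 0:
  R: 191 + 0.52×(0−191) = 191 − 99.32 = 91.68 → 92
  G: 58 − 30.16 = 27.84 → 28
  B: 68 + 0.52×(0−68) = 68 − 35.36 = 32.64 → 33
rgb(92, 28, 33) = #5c1c21.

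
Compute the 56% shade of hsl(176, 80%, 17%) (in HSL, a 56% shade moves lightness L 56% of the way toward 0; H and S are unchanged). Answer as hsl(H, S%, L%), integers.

L moves 56% from 17 toward 0: 17 − 9.52 = 7.48 → 7.
H and S are unchanged.

hsl(176, 80%, 7%)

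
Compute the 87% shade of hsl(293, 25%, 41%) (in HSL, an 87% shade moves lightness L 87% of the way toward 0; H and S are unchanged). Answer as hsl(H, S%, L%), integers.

hsl(293, 25%, 5%)

L moves 87% from 41 toward 0: 41 − 35.67 = 5.33 → 5.
H and S are unchanged.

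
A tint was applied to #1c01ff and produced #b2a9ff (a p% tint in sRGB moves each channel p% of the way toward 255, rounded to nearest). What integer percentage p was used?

#1c01ff is rgb(28, 1, 255); #b2a9ff is rgb(178, 169, 255).
On the G channel (widest range): 169 ≈ 1 + (p/100)(255 − 1), so p ≈ 100×(169 − 1)/(255 − 1) = 16800/254 = 66.14.
p = 66 reproduces all three channels after rounding.

66%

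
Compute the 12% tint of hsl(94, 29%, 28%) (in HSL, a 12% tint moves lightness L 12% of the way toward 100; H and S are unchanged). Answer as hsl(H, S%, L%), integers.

L moves 12% from 28 toward 100: 28 + 8.64 = 36.64 → 37.
H and S are unchanged.

hsl(94, 29%, 37%)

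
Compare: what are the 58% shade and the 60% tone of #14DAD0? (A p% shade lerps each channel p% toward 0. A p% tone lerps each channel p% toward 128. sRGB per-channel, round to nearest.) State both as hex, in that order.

#14DAD0 is rgb(20, 218, 208).
58% shade:
  R: 20 + 0.58×(0−20) = 20 − 11.6 = 8.4 → 8
  G: 218 − 126.44 = 91.56 → 92
  B: 208 + 0.58×(0−208) = 208 − 120.64 = 87.36 → 87
  → #085C57
60% tone:
  R: 20 + 64.8 = 84.8 → 85
  G: 218 − 54 = 164 → 164
  B: 208 − 48 = 160 → 160
  → #55A4A0

#085C57, #55A4A0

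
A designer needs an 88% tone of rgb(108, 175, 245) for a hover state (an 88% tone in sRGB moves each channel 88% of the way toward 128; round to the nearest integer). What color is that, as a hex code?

Lerp each channel 88% toward 128:
  R: 108 + 0.88×(128−108) = 108 + 17.6 = 125.6 → 126
  G: 175 + 0.88×(128−175) = 175 − 41.36 = 133.64 → 134
  B: 245 − 102.96 = 142.04 → 142
rgb(126, 134, 142) = #7e868e.

#7e868e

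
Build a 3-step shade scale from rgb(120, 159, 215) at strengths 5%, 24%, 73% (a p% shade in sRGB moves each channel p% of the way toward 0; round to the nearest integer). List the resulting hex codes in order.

#7297CC, #5B79A3, #202B3A

5%: (120 − 6 = 114→114, 159 − 7.95 = 151.05→151, 215 − 10.75 = 204.25→204) → #7297CC
24%: (120 − 28.8 = 91.2→91, 159 − 38.16 = 120.84→121, 215 − 51.6 = 163.4→163) → #5B79A3
73%: (120 − 87.6 = 32.4→32, 159 − 116.07 = 42.93→43, 215 − 156.95 = 58.05→58) → #202B3A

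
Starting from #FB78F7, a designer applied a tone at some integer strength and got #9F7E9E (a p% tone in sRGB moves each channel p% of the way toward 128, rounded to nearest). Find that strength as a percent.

75%

#FB78F7 is rgb(251, 120, 247); #9F7E9E is rgb(159, 126, 158).
On the R channel (widest range): 159 ≈ 251 + (p/100)(128 − 251), so p ≈ 100×(159 − 251)/(128 − 251) = -9200/-123 = 74.80.
p = 75 reproduces all three channels after rounding.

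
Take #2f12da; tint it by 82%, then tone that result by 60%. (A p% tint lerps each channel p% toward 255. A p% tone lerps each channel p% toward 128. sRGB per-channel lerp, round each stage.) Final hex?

#2f12da is rgb(47, 18, 218).
Per channel, c → c + 0.82(255 − c):
  R: 47 + 170.56 = 217.56 → 218
  G: 18 + 0.82×(255−18) = 18 + 194.34 = 212.34 → 212
  B: 218 + 0.82×(255−218) = 218 + 30.34 = 248.34 → 248
After the tint: rgb(218, 212, 248) = #dad4f8.
Lerp each channel 60% toward 128:
  R: 218 + 0.6×(128−218) = 218 − 54 = 164 → 164
  G: 212 − 50.4 = 161.6 → 162
  B: 248 − 72 = 176 → 176
rgb(164, 162, 176) = #a4a2b0.

#a4a2b0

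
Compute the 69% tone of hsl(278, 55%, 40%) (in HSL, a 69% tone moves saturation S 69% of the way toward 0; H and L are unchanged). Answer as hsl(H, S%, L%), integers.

S moves 69% from 55 toward 0: 55 − 37.95 = 17.05 → 17.
H and L are unchanged.

hsl(278, 17%, 40%)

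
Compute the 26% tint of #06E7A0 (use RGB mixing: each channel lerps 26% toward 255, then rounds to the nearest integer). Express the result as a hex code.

#47EDB9

#06E7A0 is rgb(6, 231, 160).
A 26% tint moves each channel 26% toward 255:
  R: 6 + 0.26×(255−6) = 6 + 64.74 = 70.74 → 71
  G: 231 + 0.26×(255−231) = 231 + 6.24 = 237.24 → 237
  B: 160 + 0.26×(255−160) = 160 + 24.7 = 184.7 → 185
rgb(71, 237, 185) = #47EDB9.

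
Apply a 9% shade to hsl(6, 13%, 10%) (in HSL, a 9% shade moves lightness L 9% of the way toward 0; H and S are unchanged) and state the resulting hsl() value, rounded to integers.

L moves 9% from 10 toward 0: 10 − 0.9 = 9.1 → 9.
H and S are unchanged.

hsl(6, 13%, 9%)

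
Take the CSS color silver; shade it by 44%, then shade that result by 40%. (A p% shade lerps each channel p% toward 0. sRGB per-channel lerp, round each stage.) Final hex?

#414141

CSS silver is rgb(192, 192, 192).
Per channel, c → c + 0.44(0 − c):
  R: 192 − 84.48 = 107.52 → 108
  G: 192 + 0.44×(0−192) = 192 − 84.48 = 107.52 → 108
  B: 192 − 84.48 = 107.52 → 108
After the shade: rgb(108, 108, 108) = #6c6c6c.
Per channel, c → c + 0.4(0 − c):
  R: 108 + 0.4×(0−108) = 108 − 43.2 = 64.8 → 65
  G: 108 + 0.4×(0−108) = 108 − 43.2 = 64.8 → 65
  B: 108 + 0.4×(0−108) = 108 − 43.2 = 64.8 → 65
rgb(65, 65, 65) = #414141.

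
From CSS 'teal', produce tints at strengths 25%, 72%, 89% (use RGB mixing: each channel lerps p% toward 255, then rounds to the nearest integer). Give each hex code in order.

#40A0A0, #B8DBDB, #E3F1F1

CSS teal is rgb(0, 128, 128).
25%: (0 + 63.75 = 63.75→64, 128 + 31.75 = 159.75→160, 128 + 31.75 = 159.75→160) → #40A0A0
72%: (0 + 183.6 = 183.6→184, 128 + 91.44 = 219.44→219, 128 + 91.44 = 219.44→219) → #B8DBDB
89%: (0 + 226.95 = 226.95→227, 128 + 113.03 = 241.03→241, 128 + 113.03 = 241.03→241) → #E3F1F1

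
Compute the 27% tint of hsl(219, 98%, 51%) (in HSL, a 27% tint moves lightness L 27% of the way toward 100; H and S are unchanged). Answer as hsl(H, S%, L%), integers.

L moves 27% from 51 toward 100: 51 + 13.23 = 64.23 → 64.
H and S are unchanged.

hsl(219, 98%, 64%)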